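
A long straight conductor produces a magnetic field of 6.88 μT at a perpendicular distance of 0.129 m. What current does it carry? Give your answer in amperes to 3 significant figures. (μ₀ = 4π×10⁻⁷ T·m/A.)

For a long straight wire B = μ₀I/(2πd), so I = 2πdB/μ₀.
I = 2π × 0.129 × 6.88×10⁻⁶ / (4π×10⁻⁷) = 4.44 A.

I ≈ 4.44 A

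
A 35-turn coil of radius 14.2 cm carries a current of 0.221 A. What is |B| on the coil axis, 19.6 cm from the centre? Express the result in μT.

B ≈ 6.91 μT

For an N-turn flat coil, B = Nμ₀IR²/[2(R²+z²)^(3/2)] with R = 0.142 m, z = 0.196 m.
B = 35 × 1.97×10⁻⁷ T = 6.91×10⁻⁶ T.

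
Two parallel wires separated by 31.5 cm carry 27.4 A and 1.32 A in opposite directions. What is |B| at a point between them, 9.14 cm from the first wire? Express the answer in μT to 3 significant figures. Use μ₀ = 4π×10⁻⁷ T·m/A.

B ≈ 61.1 μT

Each long wire gives B = μ₀I/(2πd). Distances are d₁ = 0.0914 m and d₂ = 0.2236 m.
B₁ = 6.00×10⁻⁵ T, B₂ = 1.18×10⁻⁶ T.
Between antiparallel currents both contributions point the same way, so they add. B = B₁ + B₂ = 6.00×10⁻⁵ + 1.18×10⁻⁶ = 6.11×10⁻⁵ T.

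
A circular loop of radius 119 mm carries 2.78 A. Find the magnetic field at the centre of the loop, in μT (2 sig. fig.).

B ≈ 15 μT

At the centre of a circular loop the Biot–Savart law gives B = μ₀I/(2R).
B = (4π×10⁻⁷ × 2.78) / (2 × 0.119) = 1.47×10⁻⁵ T.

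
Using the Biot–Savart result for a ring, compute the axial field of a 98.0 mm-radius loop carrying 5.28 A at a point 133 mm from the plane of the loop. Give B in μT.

On the axis of a circular loop, B = μ₀IR² / [2(R²+z²)^(3/2)].
R² + z² = (0.098)² + (0.133)² = 0.02729 m², and (R²+z²)^(3/2) = 4.51×10⁻³ m³.
B = (4π×10⁻⁷ × 5.28 × 0.009604) / (2 × 4.51×10⁻³) = 7.07×10⁻⁶ T.

B ≈ 7.07 μT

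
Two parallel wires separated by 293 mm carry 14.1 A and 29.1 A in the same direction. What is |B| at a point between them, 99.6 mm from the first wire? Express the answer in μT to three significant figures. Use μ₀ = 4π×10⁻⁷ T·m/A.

B ≈ 1.78 μT

Each long wire gives B = μ₀I/(2πd). Distances are d₁ = 0.0996 m and d₂ = 0.1934 m.
B₁ = 2.83×10⁻⁵ T, B₂ = 3.01×10⁻⁵ T.
Between parallel currents the two contributions point in opposite directions, so they subtract. B = |B₁ − B₂| = |2.83×10⁻⁵ − 3.01×10⁻⁵| = 1.78×10⁻⁶ T.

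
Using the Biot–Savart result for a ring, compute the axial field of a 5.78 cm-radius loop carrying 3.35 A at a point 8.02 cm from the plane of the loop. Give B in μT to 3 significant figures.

B ≈ 7.28 μT

On the axis of a circular loop, B = μ₀IR² / [2(R²+z²)^(3/2)].
R² + z² = (0.0578)² + (0.0802)² = 0.009773 m², and (R²+z²)^(3/2) = 9.66×10⁻⁴ m³.
B = (4π×10⁻⁷ × 3.35 × 0.003341) / (2 × 9.66×10⁻⁴) = 7.28×10⁻⁶ T.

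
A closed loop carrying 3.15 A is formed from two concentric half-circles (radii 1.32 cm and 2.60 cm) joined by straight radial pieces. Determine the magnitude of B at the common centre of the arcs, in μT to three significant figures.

B ≈ 36.9 μT

The radial connectors point toward the centre, so dl × r̂ = 0 and they contribute nothing.
Each semicircle gives μ₀I/(4R): inner arc 7.50×10⁻⁵ T, outer arc 3.81×10⁻⁵ T.
The two arcs carry current in opposite angular senses, so their fields oppose: B = |7.50×10⁻⁵ − 3.81×10⁻⁵| = 3.69×10⁻⁵ T.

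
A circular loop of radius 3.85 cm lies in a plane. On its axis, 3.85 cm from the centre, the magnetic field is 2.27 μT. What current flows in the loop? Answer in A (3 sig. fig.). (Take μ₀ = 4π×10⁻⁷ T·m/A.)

I ≈ 0.393 A

On the axis of a loop, B = μ₀IR²/[2(R²+z²)^(3/2)], so I = 2B(R²+z²)^(3/2)/(μ₀R²).
R² + z² = 0.001482 + 0.001482 = 0.002965 m²; raised to 3/2 gives 1.61×10⁻⁴ m³.
I = 2 × 2.27×10⁻⁶ × 1.61×10⁻⁴ / (1.26×10⁻⁶ × 0.001482) = 0.393 A.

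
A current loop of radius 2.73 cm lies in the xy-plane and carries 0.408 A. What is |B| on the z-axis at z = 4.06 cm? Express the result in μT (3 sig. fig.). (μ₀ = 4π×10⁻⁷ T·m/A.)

B ≈ 1.63 μT

On the axis of a circular loop, B = μ₀IR² / [2(R²+z²)^(3/2)].
R² + z² = (0.0273)² + (0.0406)² = 0.002394 m², and (R²+z²)^(3/2) = 1.17×10⁻⁴ m³.
B = (4π×10⁻⁷ × 0.408 × 0.0007453) / (2 × 1.17×10⁻⁴) = 1.63×10⁻⁶ T.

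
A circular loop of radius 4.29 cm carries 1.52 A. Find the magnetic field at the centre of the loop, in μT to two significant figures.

At the centre of a circular loop the Biot–Savart law gives B = μ₀I/(2R).
B = (4π×10⁻⁷ × 1.52) / (2 × 0.0429) = 2.23×10⁻⁵ T.

B ≈ 22 μT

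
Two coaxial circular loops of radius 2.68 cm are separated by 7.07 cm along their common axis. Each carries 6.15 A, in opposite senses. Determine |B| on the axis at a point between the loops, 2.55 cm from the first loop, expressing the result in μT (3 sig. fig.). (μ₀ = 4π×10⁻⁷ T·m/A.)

Each loop contributes B = μ₀IR²/[2(R²+z²)^(3/2)] on the axis, with z measured from that loop.
Loop 1 (z = 0.0255 m): B₁ = 5.48×10⁻⁵ T. Loop 2 (z = 0.0452 m): B₂ = 1.91×10⁻⁵ T.
The fields oppose: B = |B₁ − B₂| = 3.57×10⁻⁵ T.

B ≈ 35.7 μT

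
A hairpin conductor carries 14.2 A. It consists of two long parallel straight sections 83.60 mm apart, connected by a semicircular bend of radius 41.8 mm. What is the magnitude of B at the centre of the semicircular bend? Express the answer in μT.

The semicircular arc contributes B_arc = μ₀I·π/(4πR) = μ₀I/(4R) = 1.07×10⁻⁴ T.
Each semi-infinite lead is at perpendicular distance R = 0.0418 m from the centre, with the perpendicular foot at its near end, so it contributes μ₀I/(4πR); both point the same way, together 6.79×10⁻⁵ T.
Arc and leads all point the same direction: B = 1.07×10⁻⁴ + 6.79×10⁻⁵ = 1.75×10⁻⁴ T.

B ≈ 175 μT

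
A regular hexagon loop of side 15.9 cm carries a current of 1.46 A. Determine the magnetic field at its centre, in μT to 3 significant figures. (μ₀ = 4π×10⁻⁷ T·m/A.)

B ≈ 6.36 μT

Each side is a finite straight segment at perpendicular distance d = a/(2 tan(π/6)) = 0.1377 m from the centre, with end-angles ±π/6.
One side contributes B₁ = (μ₀I/4πd)·2 sin(π/6) = 1.06×10⁻⁶ T.
All 6 sides add in the same direction: B = 6 × 1.06×10⁻⁶ = 6.36×10⁻⁶ T.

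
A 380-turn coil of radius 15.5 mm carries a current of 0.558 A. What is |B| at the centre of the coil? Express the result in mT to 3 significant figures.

For an N-turn flat coil, B = Nμ₀I/(2R) with R = 0.0155 m.
B = 380 × 2.26×10⁻⁵ T = 8.60×10⁻³ T.

B ≈ 8.60 mT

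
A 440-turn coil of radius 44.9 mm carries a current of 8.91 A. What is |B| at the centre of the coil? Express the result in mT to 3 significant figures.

B ≈ 54.9 mT

For an N-turn flat coil, B = Nμ₀I/(2R) with R = 0.0449 m.
B = 440 × 1.25×10⁻⁴ T = 5.49×10⁻² T.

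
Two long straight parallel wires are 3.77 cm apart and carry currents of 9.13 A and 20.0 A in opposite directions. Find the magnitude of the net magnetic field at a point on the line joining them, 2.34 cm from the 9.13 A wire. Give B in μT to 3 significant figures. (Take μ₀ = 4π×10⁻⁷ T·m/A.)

B ≈ 358 μT

Each long wire gives B = μ₀I/(2πd). Distances are d₁ = 0.0234 m and d₂ = 0.0143 m.
B₁ = 7.80×10⁻⁵ T, B₂ = 2.80×10⁻⁴ T.
Between antiparallel currents both contributions point the same way, so they add. B = B₁ + B₂ = 7.80×10⁻⁵ + 2.80×10⁻⁴ = 3.58×10⁻⁴ T.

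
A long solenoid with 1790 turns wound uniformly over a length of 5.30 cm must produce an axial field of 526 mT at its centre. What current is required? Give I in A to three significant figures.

I ≈ 12.4 A

Inside a long solenoid B = μ₀nI with n = 3.377×10⁴ m⁻¹, so I = B/(μ₀n).
I = 0.526 / (4π×10⁻⁷ × 3.377×10⁴) = 12.4 A.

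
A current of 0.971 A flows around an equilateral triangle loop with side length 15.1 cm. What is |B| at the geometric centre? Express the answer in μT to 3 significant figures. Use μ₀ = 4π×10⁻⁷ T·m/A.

B ≈ 11.6 μT

Each side is a finite straight segment at perpendicular distance d = a/(2 tan(π/3)) = 0.04359 m from the centre, with end-angles ±π/3.
One side contributes B₁ = (μ₀I/4πd)·2 sin(π/3) = 3.86×10⁻⁶ T.
All 3 sides add in the same direction: B = 3 × 3.86×10⁻⁶ = 1.16×10⁻⁵ T.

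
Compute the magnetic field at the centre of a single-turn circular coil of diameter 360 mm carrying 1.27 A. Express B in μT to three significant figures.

B ≈ 4.43 μT

At the centre of a circular loop the Biot–Savart law gives B = μ₀I/(2R) (so R = 0.18 m).
B = (4π×10⁻⁷ × 1.27) / (2 × 0.18) = 4.43×10⁻⁶ T.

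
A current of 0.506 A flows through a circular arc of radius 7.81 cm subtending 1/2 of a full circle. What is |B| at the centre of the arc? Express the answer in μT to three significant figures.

B ≈ 2.04 μT

The Biot–Savart field of a circular arc at its centre is B = μ₀Iφ/(4πR), with φ = 3.142 rad.
B = (4π×10⁻⁷ × 0.506 × 3.142) / (4π × 0.0781) = 2.04×10⁻⁶ T.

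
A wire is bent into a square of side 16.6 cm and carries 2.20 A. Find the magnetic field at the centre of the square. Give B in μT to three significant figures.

B ≈ 15.0 μT

Each side is a finite straight segment at perpendicular distance d = a/(2 tan(π/4)) = 0.083 m from the centre, with end-angles ±π/4.
One side contributes B₁ = (μ₀I/4πd)·2 sin(π/4) = 3.75×10⁻⁶ T.
All 4 sides add in the same direction: B = 4 × 3.75×10⁻⁶ = 1.50×10⁻⁵ T.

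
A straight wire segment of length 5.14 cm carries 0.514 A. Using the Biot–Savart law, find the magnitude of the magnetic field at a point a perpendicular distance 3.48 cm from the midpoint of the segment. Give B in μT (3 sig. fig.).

B ≈ 1.75 μT

For a finite straight segment, B = (μ₀I/4πd)(sinθ₁ + sinθ₂), where θ₁, θ₂ are the angles from the perpendicular to each end.
The perpendicular from the point meets the wire at its midpoint, so each end is L/2 = 0.0257 m away along the wire.
sinθ₁ = 0.0257/√(0.0257²+0.0348²) = 0.5941; sinθ₂ = 0.0257/√(0.0257²+0.0348²) = 0.5941.
B = (4π×10⁻⁷ × 0.514) / (4π × 0.0348) × (0.5941 + 0.5941) = 1.75×10⁻⁶ T.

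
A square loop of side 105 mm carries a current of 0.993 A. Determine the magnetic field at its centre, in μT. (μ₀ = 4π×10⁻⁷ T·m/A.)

Each side is a finite straight segment at perpendicular distance d = a/(2 tan(π/4)) = 0.0525 m from the centre, with end-angles ±π/4.
One side contributes B₁ = (μ₀I/4πd)·2 sin(π/4) = 2.67×10⁻⁶ T.
All 4 sides add in the same direction: B = 4 × 2.67×10⁻⁶ = 1.07×10⁻⁵ T.

B ≈ 10.7 μT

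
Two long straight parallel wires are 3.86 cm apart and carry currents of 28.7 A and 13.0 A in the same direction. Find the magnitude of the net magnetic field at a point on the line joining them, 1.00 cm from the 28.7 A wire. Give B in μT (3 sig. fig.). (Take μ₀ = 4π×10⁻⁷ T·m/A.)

B ≈ 483 μT

Each long wire gives B = μ₀I/(2πd). Distances are d₁ = 0.01 m and d₂ = 0.0286 m.
B₁ = 5.74×10⁻⁴ T, B₂ = 9.09×10⁻⁵ T.
Between parallel currents the two contributions point in opposite directions, so they subtract. B = |B₁ − B₂| = |5.74×10⁻⁴ − 9.09×10⁻⁵| = 4.83×10⁻⁴ T.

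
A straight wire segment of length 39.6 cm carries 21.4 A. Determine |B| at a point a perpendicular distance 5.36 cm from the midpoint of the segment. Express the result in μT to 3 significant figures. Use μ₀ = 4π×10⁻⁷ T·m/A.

For a finite straight segment, B = (μ₀I/4πd)(sinθ₁ + sinθ₂), where θ₁, θ₂ are the angles from the perpendicular to each end.
The perpendicular from the point meets the wire at its midpoint, so each end is L/2 = 0.198 m away along the wire.
sinθ₁ = 0.198/√(0.198²+0.0536²) = 0.9653; sinθ₂ = 0.198/√(0.198²+0.0536²) = 0.9653.
B = (4π×10⁻⁷ × 21.4) / (4π × 0.0536) × (0.9653 + 0.9653) = 7.71×10⁻⁵ T.

B ≈ 77.1 μT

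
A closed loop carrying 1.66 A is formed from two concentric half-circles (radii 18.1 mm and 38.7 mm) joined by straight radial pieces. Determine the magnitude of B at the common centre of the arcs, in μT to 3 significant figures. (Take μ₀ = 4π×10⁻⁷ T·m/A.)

The radial connectors point toward the centre, so dl × r̂ = 0 and they contribute nothing.
Each semicircle gives μ₀I/(4R): inner arc 2.88×10⁻⁵ T, outer arc 1.35×10⁻⁵ T.
The two arcs carry current in opposite angular senses, so their fields oppose: B = |2.88×10⁻⁵ − 1.35×10⁻⁵| = 1.53×10⁻⁵ T.

B ≈ 15.3 μT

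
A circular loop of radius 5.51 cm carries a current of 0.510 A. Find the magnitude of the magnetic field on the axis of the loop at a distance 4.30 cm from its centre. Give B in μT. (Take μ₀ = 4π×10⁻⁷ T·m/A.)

On the axis of a circular loop, B = μ₀IR² / [2(R²+z²)^(3/2)].
R² + z² = (0.0551)² + (0.043)² = 0.004885 m², and (R²+z²)^(3/2) = 3.41×10⁻⁴ m³.
B = (4π×10⁻⁷ × 0.510 × 0.003036) / (2 × 3.41×10⁻⁴) = 2.85×10⁻⁶ T.

B ≈ 2.85 μT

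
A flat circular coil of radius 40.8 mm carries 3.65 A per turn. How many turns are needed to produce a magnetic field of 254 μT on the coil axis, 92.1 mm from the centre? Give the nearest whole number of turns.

For an N-turn coil, B = Nμ₀IR²/[2(R²+z²)^(3/2)]. A single turn gives B₁ = 3.73×10⁻⁶ T with R = 0.0408 m, z = 0.0921 m.
N = B/B₁ = 2.54×10⁻⁴ / 3.73×10⁻⁶ = 68.01.

N = 68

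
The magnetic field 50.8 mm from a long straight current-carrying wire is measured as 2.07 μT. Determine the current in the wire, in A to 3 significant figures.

I ≈ 0.526 A

For a long straight wire B = μ₀I/(2πd), so I = 2πdB/μ₀.
I = 2π × 0.0508 × 2.07×10⁻⁶ / (4π×10⁻⁷) = 0.526 A.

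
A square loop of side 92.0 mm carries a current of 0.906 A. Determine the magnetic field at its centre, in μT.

B ≈ 11.1 μT

Each side is a finite straight segment at perpendicular distance d = a/(2 tan(π/4)) = 0.046 m from the centre, with end-angles ±π/4.
One side contributes B₁ = (μ₀I/4πd)·2 sin(π/4) = 2.79×10⁻⁶ T.
All 4 sides add in the same direction: B = 4 × 2.79×10⁻⁶ = 1.11×10⁻⁵ T.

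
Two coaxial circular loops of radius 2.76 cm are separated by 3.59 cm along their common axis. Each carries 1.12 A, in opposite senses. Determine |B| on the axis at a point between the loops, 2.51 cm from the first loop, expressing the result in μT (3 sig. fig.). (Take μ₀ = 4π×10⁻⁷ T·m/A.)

Each loop contributes B = μ₀IR²/[2(R²+z²)^(3/2)] on the axis, with z measured from that loop.
Loop 1 (z = 0.0251 m): B₁ = 1.03×10⁻⁵ T. Loop 2 (z = 0.0108 m): B₂ = 2.06×10⁻⁵ T.
The fields oppose: B = |B₁ − B₂| = 1.03×10⁻⁵ T.

B ≈ 10.3 μT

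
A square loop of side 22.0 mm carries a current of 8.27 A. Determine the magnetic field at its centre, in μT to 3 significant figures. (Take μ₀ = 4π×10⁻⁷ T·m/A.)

Each side is a finite straight segment at perpendicular distance d = a/(2 tan(π/4)) = 0.011 m from the centre, with end-angles ±π/4.
One side contributes B₁ = (μ₀I/4πd)·2 sin(π/4) = 1.06×10⁻⁴ T.
All 4 sides add in the same direction: B = 4 × 1.06×10⁻⁴ = 4.25×10⁻⁴ T.

B ≈ 425 μT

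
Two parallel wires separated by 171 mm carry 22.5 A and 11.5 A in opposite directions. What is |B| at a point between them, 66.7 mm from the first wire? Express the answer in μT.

Each long wire gives B = μ₀I/(2πd). Distances are d₁ = 0.0667 m and d₂ = 0.1043 m.
B₁ = 6.75×10⁻⁵ T, B₂ = 2.21×10⁻⁵ T.
Between antiparallel currents both contributions point the same way, so they add. B = B₁ + B₂ = 6.75×10⁻⁵ + 2.21×10⁻⁵ = 8.95×10⁻⁵ T.

B ≈ 89.5 μT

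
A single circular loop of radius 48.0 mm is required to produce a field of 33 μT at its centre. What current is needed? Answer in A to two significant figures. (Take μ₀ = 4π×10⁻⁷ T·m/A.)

At the centre of a circular loop B = μ₀I/(2R), so I = 2RB/μ₀.
With R = 0.048 m, I = 2 × 0.048 × 3.30×10⁻⁵ / (4π×10⁻⁷) = 2.52 A.

I ≈ 2.5 A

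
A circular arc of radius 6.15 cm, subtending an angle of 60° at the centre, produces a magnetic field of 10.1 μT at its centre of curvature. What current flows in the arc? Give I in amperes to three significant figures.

I ≈ 5.93 A

For a circular arc, B = μ₀Iφ/(4πR) with φ in radians; here φ = 1.047 rad.
So I = 4πRB/(μ₀φ) = 4π × 0.0615 × 1.01×10⁻⁵ / (4π×10⁻⁷ × 1.047) = 5.93 A.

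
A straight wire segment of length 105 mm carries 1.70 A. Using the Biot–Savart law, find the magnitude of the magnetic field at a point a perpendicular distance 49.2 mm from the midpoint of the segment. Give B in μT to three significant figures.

For a finite straight segment, B = (μ₀I/4πd)(sinθ₁ + sinθ₂), where θ₁, θ₂ are the angles from the perpendicular to each end.
The perpendicular from the point meets the wire at its midpoint, so each end is L/2 = 0.0525 m away along the wire.
sinθ₁ = 0.0525/√(0.0525²+0.0492²) = 0.7297; sinθ₂ = 0.0525/√(0.0525²+0.0492²) = 0.7297.
B = (4π×10⁻⁷ × 1.70) / (4π × 0.0492) × (0.7297 + 0.7297) = 5.04×10⁻⁶ T.

B ≈ 5.04 μT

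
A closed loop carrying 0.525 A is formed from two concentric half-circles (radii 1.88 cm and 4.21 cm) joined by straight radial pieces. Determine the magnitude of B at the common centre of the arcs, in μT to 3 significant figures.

The radial connectors point toward the centre, so dl × r̂ = 0 and they contribute nothing.
Each semicircle gives μ₀I/(4R): inner arc 8.77×10⁻⁶ T, outer arc 3.92×10⁻⁶ T.
The two arcs carry current in opposite angular senses, so their fields oppose: B = |8.77×10⁻⁶ − 3.92×10⁻⁶| = 4.86×10⁻⁶ T.

B ≈ 4.86 μT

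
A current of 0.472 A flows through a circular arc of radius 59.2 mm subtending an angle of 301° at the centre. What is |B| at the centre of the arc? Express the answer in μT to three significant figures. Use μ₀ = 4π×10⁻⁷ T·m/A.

B ≈ 4.19 μT

The Biot–Savart field of a circular arc at its centre is B = μ₀Iφ/(4πR), with φ = 5.253 rad.
B = (4π×10⁻⁷ × 0.472 × 5.253) / (4π × 0.0592) = 4.19×10⁻⁶ T.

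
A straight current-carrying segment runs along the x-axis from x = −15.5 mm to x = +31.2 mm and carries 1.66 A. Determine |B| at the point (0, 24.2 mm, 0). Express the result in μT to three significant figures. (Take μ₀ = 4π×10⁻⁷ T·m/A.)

For a finite straight segment, B = (μ₀I/4πd)(sinθ₁ + sinθ₂), where θ₁, θ₂ are the angles from the perpendicular to each end.
The perpendicular distance is d = 0.0242 m; the end-offsets along the wire are a = 0.0155 m and b = 0.0312 m.
sinθ₁ = 0.0155/√(0.0155²+0.0242²) = 0.5393; sinθ₂ = 0.0312/√(0.0312²+0.0242²) = 0.7902.
B = (4π×10⁻⁷ × 1.66) / (4π × 0.0242) × (0.5393 + 0.7902) = 9.12×10⁻⁶ T.

B ≈ 9.12 μT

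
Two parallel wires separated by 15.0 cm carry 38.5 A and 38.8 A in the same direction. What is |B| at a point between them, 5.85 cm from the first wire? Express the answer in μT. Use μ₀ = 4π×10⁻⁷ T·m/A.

Each long wire gives B = μ₀I/(2πd). Distances are d₁ = 0.0585 m and d₂ = 0.0915 m.
B₁ = 1.32×10⁻⁴ T, B₂ = 8.48×10⁻⁵ T.
Between parallel currents the two contributions point in opposite directions, so they subtract. B = |B₁ − B₂| = |1.32×10⁻⁴ − 8.48×10⁻⁵| = 4.68×10⁻⁵ T.

B ≈ 46.8 μT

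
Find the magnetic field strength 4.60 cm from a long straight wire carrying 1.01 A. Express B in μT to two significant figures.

For an infinitely long straight wire, B = μ₀I/(2πd).
B = (4π×10⁻⁷ × 1.01) / (2π × 0.046) = 4.39×10⁻⁶ T.

B ≈ 4.4 μT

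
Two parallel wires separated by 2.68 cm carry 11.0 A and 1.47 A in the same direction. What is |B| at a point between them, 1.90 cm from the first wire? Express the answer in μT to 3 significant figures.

Each long wire gives B = μ₀I/(2πd). Distances are d₁ = 0.019 m and d₂ = 0.0078 m.
B₁ = 1.16×10⁻⁴ T, B₂ = 3.77×10⁻⁵ T.
Between parallel currents the two contributions point in opposite directions, so they subtract. B = |B₁ − B₂| = |1.16×10⁻⁴ − 3.77×10⁻⁵| = 7.81×10⁻⁵ T.

B ≈ 78.1 μT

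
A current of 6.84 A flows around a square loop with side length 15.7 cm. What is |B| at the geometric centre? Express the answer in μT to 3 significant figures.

B ≈ 49.3 μT

Each side is a finite straight segment at perpendicular distance d = a/(2 tan(π/4)) = 0.0785 m from the centre, with end-angles ±π/4.
One side contributes B₁ = (μ₀I/4πd)·2 sin(π/4) = 1.23×10⁻⁵ T.
All 4 sides add in the same direction: B = 4 × 1.23×10⁻⁵ = 4.93×10⁻⁵ T.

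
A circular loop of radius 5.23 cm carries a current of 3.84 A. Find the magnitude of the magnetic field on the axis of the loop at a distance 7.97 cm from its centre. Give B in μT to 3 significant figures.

On the axis of a circular loop, B = μ₀IR² / [2(R²+z²)^(3/2)].
R² + z² = (0.0523)² + (0.0797)² = 0.009087 m², and (R²+z²)^(3/2) = 8.66×10⁻⁴ m³.
B = (4π×10⁻⁷ × 3.84 × 0.002735) / (2 × 8.66×10⁻⁴) = 7.62×10⁻⁶ T.

B ≈ 7.62 μT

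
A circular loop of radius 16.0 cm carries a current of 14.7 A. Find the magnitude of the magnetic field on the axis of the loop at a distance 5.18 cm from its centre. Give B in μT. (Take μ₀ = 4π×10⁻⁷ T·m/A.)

B ≈ 49.7 μT

On the axis of a circular loop, B = μ₀IR² / [2(R²+z²)^(3/2)].
R² + z² = (0.16)² + (0.0518)² = 0.02828 m², and (R²+z²)^(3/2) = 4.76×10⁻³ m³.
B = (4π×10⁻⁷ × 14.7 × 0.0256) / (2 × 4.76×10⁻³) = 4.97×10⁻⁵ T.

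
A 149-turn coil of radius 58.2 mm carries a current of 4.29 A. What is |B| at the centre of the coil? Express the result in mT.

For an N-turn flat coil, B = Nμ₀I/(2R) with R = 0.0582 m.
B = 149 × 4.63×10⁻⁵ T = 6.90×10⁻³ T.

B ≈ 6.90 mT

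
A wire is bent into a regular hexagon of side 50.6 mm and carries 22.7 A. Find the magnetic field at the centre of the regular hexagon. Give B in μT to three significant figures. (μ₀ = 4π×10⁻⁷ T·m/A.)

Each side is a finite straight segment at perpendicular distance d = a/(2 tan(π/6)) = 0.04382 m from the centre, with end-angles ±π/6.
One side contributes B₁ = (μ₀I/4πd)·2 sin(π/6) = 5.18×10⁻⁵ T.
All 6 sides add in the same direction: B = 6 × 5.18×10⁻⁵ = 3.11×10⁻⁴ T.

B ≈ 311 μT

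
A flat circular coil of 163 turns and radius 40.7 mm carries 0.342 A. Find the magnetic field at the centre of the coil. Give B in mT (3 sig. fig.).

B ≈ 0.861 mT

For an N-turn flat coil, B = Nμ₀I/(2R) with R = 0.0407 m.
B = 163 × 5.28×10⁻⁶ T = 8.61×10⁻⁴ T.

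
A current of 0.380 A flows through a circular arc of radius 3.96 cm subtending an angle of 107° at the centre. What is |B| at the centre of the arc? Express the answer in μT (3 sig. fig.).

The Biot–Savart field of a circular arc at its centre is B = μ₀Iφ/(4πR), with φ = 1.868 rad.
B = (4π×10⁻⁷ × 0.380 × 1.868) / (4π × 0.0396) = 1.79×10⁻⁶ T.

B ≈ 1.79 μT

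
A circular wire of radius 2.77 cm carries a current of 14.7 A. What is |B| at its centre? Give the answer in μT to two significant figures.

B ≈ 330 μT

At the centre of a circular loop the Biot–Savart law gives B = μ₀I/(2R).
B = (4π×10⁻⁷ × 14.7) / (2 × 0.0277) = 3.33×10⁻⁴ T.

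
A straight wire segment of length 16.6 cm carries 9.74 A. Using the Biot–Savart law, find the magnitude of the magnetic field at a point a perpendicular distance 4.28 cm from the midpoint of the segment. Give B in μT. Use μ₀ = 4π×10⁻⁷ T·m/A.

B ≈ 40.5 μT

For a finite straight segment, B = (μ₀I/4πd)(sinθ₁ + sinθ₂), where θ₁, θ₂ are the angles from the perpendicular to each end.
The perpendicular from the point meets the wire at its midpoint, so each end is L/2 = 0.083 m away along the wire.
sinθ₁ = 0.083/√(0.083²+0.0428²) = 0.8888; sinθ₂ = 0.083/√(0.083²+0.0428²) = 0.8888.
B = (4π×10⁻⁷ × 9.74) / (4π × 0.0428) × (0.8888 + 0.8888) = 4.05×10⁻⁵ T.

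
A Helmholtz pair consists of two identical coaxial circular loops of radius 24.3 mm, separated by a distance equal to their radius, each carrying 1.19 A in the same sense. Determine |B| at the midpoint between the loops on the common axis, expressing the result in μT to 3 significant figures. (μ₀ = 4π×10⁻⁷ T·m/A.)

Each loop contributes B = μ₀IR²/[2(R²+z²)^(3/2)] on the axis, with z measured from that loop.
Loop 1 (z = 0.01215 m): B₁ = 2.20×10⁻⁵ T. Loop 2 (z = 0.01215 m): B₂ = 2.20×10⁻⁵ T.
The fields add: B = B₁ + B₂ = 4.40×10⁻⁵ T.

B ≈ 44.0 μT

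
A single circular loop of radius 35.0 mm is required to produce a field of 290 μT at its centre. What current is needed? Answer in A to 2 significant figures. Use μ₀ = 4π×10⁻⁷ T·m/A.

At the centre of a circular loop B = μ₀I/(2R), so I = 2RB/μ₀.
With R = 0.035 m, I = 2 × 0.035 × 2.90×10⁻⁴ / (4π×10⁻⁷) = 16.2 A.

I ≈ 16 A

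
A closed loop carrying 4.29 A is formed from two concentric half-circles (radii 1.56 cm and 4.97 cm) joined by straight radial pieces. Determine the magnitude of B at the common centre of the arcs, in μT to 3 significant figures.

B ≈ 59.3 μT

The radial connectors point toward the centre, so dl × r̂ = 0 and they contribute nothing.
Each semicircle gives μ₀I/(4R): inner arc 8.64×10⁻⁵ T, outer arc 2.71×10⁻⁵ T.
The two arcs carry current in opposite angular senses, so their fields oppose: B = |8.64×10⁻⁵ − 2.71×10⁻⁵| = 5.93×10⁻⁵ T.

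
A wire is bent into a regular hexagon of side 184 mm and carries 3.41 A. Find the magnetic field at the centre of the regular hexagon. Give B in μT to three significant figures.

B ≈ 12.8 μT

Each side is a finite straight segment at perpendicular distance d = a/(2 tan(π/6)) = 0.1593 m from the centre, with end-angles ±π/6.
One side contributes B₁ = (μ₀I/4πd)·2 sin(π/6) = 2.14×10⁻⁶ T.
All 6 sides add in the same direction: B = 6 × 2.14×10⁻⁶ = 1.28×10⁻⁵ T.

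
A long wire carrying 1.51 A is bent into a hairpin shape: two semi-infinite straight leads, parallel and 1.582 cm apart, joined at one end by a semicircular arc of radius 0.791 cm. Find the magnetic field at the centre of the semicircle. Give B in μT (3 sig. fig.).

B ≈ 98.2 μT

The semicircular arc contributes B_arc = μ₀I·π/(4πR) = μ₀I/(4R) = 6.00×10⁻⁵ T.
Each semi-infinite lead is at perpendicular distance R = 0.00791 m from the centre, with the perpendicular foot at its near end, so it contributes μ₀I/(4πR); both point the same way, together 3.82×10⁻⁵ T.
Arc and leads all point the same direction: B = 6.00×10⁻⁵ + 3.82×10⁻⁵ = 9.82×10⁻⁵ T.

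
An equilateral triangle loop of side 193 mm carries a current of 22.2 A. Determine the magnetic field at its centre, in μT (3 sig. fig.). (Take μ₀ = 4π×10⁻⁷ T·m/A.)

B ≈ 207 μT

Each side is a finite straight segment at perpendicular distance d = a/(2 tan(π/3)) = 0.05571 m from the centre, with end-angles ±π/3.
One side contributes B₁ = (μ₀I/4πd)·2 sin(π/3) = 6.90×10⁻⁵ T.
All 3 sides add in the same direction: B = 3 × 6.90×10⁻⁵ = 2.07×10⁻⁴ T.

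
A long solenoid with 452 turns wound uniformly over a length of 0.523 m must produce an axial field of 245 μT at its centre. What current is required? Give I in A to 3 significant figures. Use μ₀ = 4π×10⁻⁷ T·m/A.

I ≈ 0.226 A

Inside a long solenoid B = μ₀nI with n = 864.2 m⁻¹, so I = B/(μ₀n).
I = 2.45×10⁻⁴ / (4π×10⁻⁷ × 864.2) = 0.226 A.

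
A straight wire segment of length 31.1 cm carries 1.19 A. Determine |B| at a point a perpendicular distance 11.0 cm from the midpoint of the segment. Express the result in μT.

For a finite straight segment, B = (μ₀I/4πd)(sinθ₁ + sinθ₂), where θ₁, θ₂ are the angles from the perpendicular to each end.
The perpendicular from the point meets the wire at its midpoint, so each end is L/2 = 0.1555 m away along the wire.
sinθ₁ = 0.1555/√(0.1555²+0.11²) = 0.8164; sinθ₂ = 0.1555/√(0.1555²+0.11²) = 0.8164.
B = (4π×10⁻⁷ × 1.19) / (4π × 0.11) × (0.8164 + 0.8164) = 1.77×10⁻⁶ T.

B ≈ 1.77 μT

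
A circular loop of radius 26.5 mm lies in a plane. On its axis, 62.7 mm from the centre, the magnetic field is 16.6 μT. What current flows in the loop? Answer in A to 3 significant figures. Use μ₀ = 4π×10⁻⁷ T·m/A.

I ≈ 11.9 A

On the axis of a loop, B = μ₀IR²/[2(R²+z²)^(3/2)], so I = 2B(R²+z²)^(3/2)/(μ₀R²).
R² + z² = 0.0007022 + 0.003931 = 0.004634 m²; raised to 3/2 gives 3.15×10⁻⁴ m³.
I = 2 × 1.66×10⁻⁵ × 3.15×10⁻⁴ / (1.26×10⁻⁶ × 0.0007022) = 11.9 A.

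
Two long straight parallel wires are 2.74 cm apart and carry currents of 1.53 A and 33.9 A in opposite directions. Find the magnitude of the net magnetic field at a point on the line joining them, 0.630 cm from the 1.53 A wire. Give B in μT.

Each long wire gives B = μ₀I/(2πd). Distances are d₁ = 0.0063 m and d₂ = 0.0211 m.
B₁ = 4.86×10⁻⁵ T, B₂ = 3.21×10⁻⁴ T.
Between antiparallel currents both contributions point the same way, so they add. B = B₁ + B₂ = 4.86×10⁻⁵ + 3.21×10⁻⁴ = 3.70×10⁻⁴ T.

B ≈ 370 μT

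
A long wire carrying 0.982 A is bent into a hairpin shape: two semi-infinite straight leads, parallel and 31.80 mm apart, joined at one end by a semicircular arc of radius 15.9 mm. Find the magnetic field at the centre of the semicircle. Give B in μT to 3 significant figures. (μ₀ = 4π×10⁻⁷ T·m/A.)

The semicircular arc contributes B_arc = μ₀I·π/(4πR) = μ₀I/(4R) = 1.94×10⁻⁵ T.
Each semi-infinite lead is at perpendicular distance R = 0.0159 m from the centre, with the perpendicular foot at its near end, so it contributes μ₀I/(4πR); both point the same way, together 1.24×10⁻⁵ T.
Arc and leads all point the same direction: B = 1.94×10⁻⁵ + 1.24×10⁻⁵ = 3.18×10⁻⁵ T.

B ≈ 31.8 μT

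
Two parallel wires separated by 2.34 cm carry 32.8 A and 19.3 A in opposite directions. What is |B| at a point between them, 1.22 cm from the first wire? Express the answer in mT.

Each long wire gives B = μ₀I/(2πd). Distances are d₁ = 0.0122 m and d₂ = 0.0112 m.
B₁ = 5.38×10⁻⁴ T, B₂ = 3.45×10⁻⁴ T.
Between antiparallel currents both contributions point the same way, so they add. B = B₁ + B₂ = 5.38×10⁻⁴ + 3.45×10⁻⁴ = 8.82×10⁻⁴ T.

B ≈ 0.882 mT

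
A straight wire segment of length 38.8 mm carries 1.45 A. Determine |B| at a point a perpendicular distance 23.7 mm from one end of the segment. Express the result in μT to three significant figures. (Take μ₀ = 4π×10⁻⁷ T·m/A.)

For a finite straight segment, B = (μ₀I/4πd)(sinθ₁ + sinθ₂), where θ₁, θ₂ are the angles from the perpendicular to each end.
The perpendicular foot is at one end, so the two end-offsets along the wire are 0 and L = 0.0388 m.
sinθ₁ = 0/√(0²+0.0237²) = 0.0000; sinθ₂ = 0.0388/√(0.0388²+0.0237²) = 0.8534.
B = (4π×10⁻⁷ × 1.45) / (4π × 0.0237) × (0.0000 + 0.8534) = 5.22×10⁻⁶ T.

B ≈ 5.22 μT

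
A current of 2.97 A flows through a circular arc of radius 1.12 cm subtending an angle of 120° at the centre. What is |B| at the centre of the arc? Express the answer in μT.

B ≈ 55.5 μT

The Biot–Savart field of a circular arc at its centre is B = μ₀Iφ/(4πR), with φ = 2.094 rad.
B = (4π×10⁻⁷ × 2.97 × 2.094) / (4π × 0.0112) = 5.55×10⁻⁵ T.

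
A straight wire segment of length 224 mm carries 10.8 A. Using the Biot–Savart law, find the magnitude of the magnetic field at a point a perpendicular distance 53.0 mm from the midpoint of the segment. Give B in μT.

For a finite straight segment, B = (μ₀I/4πd)(sinθ₁ + sinθ₂), where θ₁, θ₂ are the angles from the perpendicular to each end.
The perpendicular from the point meets the wire at its midpoint, so each end is L/2 = 0.112 m away along the wire.
sinθ₁ = 0.112/√(0.112²+0.053²) = 0.9039; sinθ₂ = 0.112/√(0.112²+0.053²) = 0.9039.
B = (4π×10⁻⁷ × 10.8) / (4π × 0.053) × (0.9039 + 0.9039) = 3.68×10⁻⁵ T.

B ≈ 36.8 μT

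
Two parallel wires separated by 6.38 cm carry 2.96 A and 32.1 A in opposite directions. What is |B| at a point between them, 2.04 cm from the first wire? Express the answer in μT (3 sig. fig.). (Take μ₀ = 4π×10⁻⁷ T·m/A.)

B ≈ 177 μT

Each long wire gives B = μ₀I/(2πd). Distances are d₁ = 0.0204 m and d₂ = 0.0434 m.
B₁ = 2.90×10⁻⁵ T, B₂ = 1.48×10⁻⁴ T.
Between antiparallel currents both contributions point the same way, so they add. B = B₁ + B₂ = 2.90×10⁻⁵ + 1.48×10⁻⁴ = 1.77×10⁻⁴ T.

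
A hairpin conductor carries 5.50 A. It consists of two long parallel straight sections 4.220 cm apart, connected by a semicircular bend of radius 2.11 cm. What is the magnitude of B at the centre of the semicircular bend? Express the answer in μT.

B ≈ 134 μT

The semicircular arc contributes B_arc = μ₀I·π/(4πR) = μ₀I/(4R) = 8.19×10⁻⁵ T.
Each semi-infinite lead is at perpendicular distance R = 0.0211 m from the centre, with the perpendicular foot at its near end, so it contributes μ₀I/(4πR); both point the same way, together 5.21×10⁻⁵ T.
Arc and leads all point the same direction: B = 8.19×10⁻⁵ + 5.21×10⁻⁵ = 1.34×10⁻⁴ T.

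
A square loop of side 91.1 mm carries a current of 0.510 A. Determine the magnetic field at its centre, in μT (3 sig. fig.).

B ≈ 6.33 μT

Each side is a finite straight segment at perpendicular distance d = a/(2 tan(π/4)) = 0.04555 m from the centre, with end-angles ±π/4.
One side contributes B₁ = (μ₀I/4πd)·2 sin(π/4) = 1.58×10⁻⁶ T.
All 4 sides add in the same direction: B = 4 × 1.58×10⁻⁶ = 6.33×10⁻⁶ T.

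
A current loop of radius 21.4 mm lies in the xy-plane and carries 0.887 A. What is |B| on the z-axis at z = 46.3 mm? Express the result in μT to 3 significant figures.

On the axis of a circular loop, B = μ₀IR² / [2(R²+z²)^(3/2)].
R² + z² = (0.0214)² + (0.0463)² = 0.002602 m², and (R²+z²)^(3/2) = 1.33×10⁻⁴ m³.
B = (4π×10⁻⁷ × 0.887 × 0.000458) / (2 × 1.33×10⁻⁴) = 1.92×10⁻⁶ T.

B ≈ 1.92 μT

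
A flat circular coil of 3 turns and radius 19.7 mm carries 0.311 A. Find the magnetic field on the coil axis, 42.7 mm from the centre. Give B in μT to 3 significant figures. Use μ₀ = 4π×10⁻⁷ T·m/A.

For an N-turn flat coil, B = Nμ₀IR²/[2(R²+z²)^(3/2)] with R = 0.0197 m, z = 0.0427 m.
B = 3 × 7.29×10⁻⁷ T = 2.19×10⁻⁶ T.

B ≈ 2.19 μT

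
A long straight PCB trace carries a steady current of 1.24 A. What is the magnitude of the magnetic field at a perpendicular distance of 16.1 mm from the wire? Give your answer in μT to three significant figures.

B ≈ 15.4 μT

For an infinitely long straight wire, B = μ₀I/(2πd).
B = (4π×10⁻⁷ × 1.24) / (2π × 0.0161) = 1.54×10⁻⁵ T.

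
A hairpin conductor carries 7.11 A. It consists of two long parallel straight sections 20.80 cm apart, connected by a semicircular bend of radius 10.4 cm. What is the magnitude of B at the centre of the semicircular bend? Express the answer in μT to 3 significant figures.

B ≈ 35.2 μT

The semicircular arc contributes B_arc = μ₀I·π/(4πR) = μ₀I/(4R) = 2.15×10⁻⁵ T.
Each semi-infinite lead is at perpendicular distance R = 0.104 m from the centre, with the perpendicular foot at its near end, so it contributes μ₀I/(4πR); both point the same way, together 1.37×10⁻⁵ T.
Arc and leads all point the same direction: B = 2.15×10⁻⁵ + 1.37×10⁻⁵ = 3.52×10⁻⁵ T.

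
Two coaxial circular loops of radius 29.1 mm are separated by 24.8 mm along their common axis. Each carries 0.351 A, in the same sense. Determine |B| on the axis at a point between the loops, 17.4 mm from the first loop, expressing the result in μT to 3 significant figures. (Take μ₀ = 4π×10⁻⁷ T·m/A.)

B ≈ 11.7 μT

Each loop contributes B = μ₀IR²/[2(R²+z²)^(3/2)] on the axis, with z measured from that loop.
Loop 1 (z = 0.0174 m): B₁ = 4.79×10⁻⁶ T. Loop 2 (z = 0.0074 m): B₂ = 6.90×10⁻⁶ T.
The fields add: B = B₁ + B₂ = 1.17×10⁻⁵ T.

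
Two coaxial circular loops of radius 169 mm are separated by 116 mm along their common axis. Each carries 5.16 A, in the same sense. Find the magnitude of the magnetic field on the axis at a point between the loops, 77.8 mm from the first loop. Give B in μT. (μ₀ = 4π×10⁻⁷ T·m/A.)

B ≈ 32.2 μT

Each loop contributes B = μ₀IR²/[2(R²+z²)^(3/2)] on the axis, with z measured from that loop.
Loop 1 (z = 0.0778 m): B₁ = 1.44×10⁻⁵ T. Loop 2 (z = 0.0382 m): B₂ = 1.78×10⁻⁵ T.
The fields add: B = B₁ + B₂ = 3.22×10⁻⁵ T.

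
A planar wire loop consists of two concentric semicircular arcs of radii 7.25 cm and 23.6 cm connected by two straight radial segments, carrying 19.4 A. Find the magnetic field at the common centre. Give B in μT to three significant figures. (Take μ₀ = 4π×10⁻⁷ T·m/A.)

B ≈ 58.2 μT

The radial connectors point toward the centre, so dl × r̂ = 0 and they contribute nothing.
Each semicircle gives μ₀I/(4R): inner arc 8.41×10⁻⁵ T, outer arc 2.58×10⁻⁵ T.
The two arcs carry current in opposite angular senses, so their fields oppose: B = |8.41×10⁻⁵ − 2.58×10⁻⁵| = 5.82×10⁻⁵ T.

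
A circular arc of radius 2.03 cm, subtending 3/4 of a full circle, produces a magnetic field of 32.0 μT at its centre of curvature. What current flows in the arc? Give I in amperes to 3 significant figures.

For a circular arc, B = μ₀Iφ/(4πR) with φ in radians; here φ = 4.712 rad.
So I = 4πRB/(μ₀φ) = 4π × 0.0203 × 3.20×10⁻⁵ / (4π×10⁻⁷ × 4.712) = 1.38 A.

I ≈ 1.38 A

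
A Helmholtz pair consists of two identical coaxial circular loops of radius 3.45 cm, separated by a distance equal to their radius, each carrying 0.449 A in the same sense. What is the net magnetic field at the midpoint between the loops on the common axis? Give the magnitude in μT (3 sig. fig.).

B ≈ 11.7 μT

Each loop contributes B = μ₀IR²/[2(R²+z²)^(3/2)] on the axis, with z measured from that loop.
Loop 1 (z = 0.01725 m): B₁ = 5.85×10⁻⁶ T. Loop 2 (z = 0.01725 m): B₂ = 5.85×10⁻⁶ T.
The fields add: B = B₁ + B₂ = 1.17×10⁻⁵ T.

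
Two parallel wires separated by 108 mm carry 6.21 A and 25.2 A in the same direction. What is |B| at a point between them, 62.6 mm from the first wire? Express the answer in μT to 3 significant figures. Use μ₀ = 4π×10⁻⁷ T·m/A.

Each long wire gives B = μ₀I/(2πd). Distances are d₁ = 0.0626 m and d₂ = 0.0454 m.
B₁ = 1.98×10⁻⁵ T, B₂ = 1.11×10⁻⁴ T.
Between parallel currents the two contributions point in opposite directions, so they subtract. B = |B₁ − B₂| = |1.98×10⁻⁵ − 1.11×10⁻⁴| = 9.12×10⁻⁵ T.

B ≈ 91.2 μT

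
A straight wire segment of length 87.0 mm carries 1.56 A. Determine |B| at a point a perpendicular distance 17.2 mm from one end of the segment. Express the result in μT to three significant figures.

B ≈ 8.90 μT

For a finite straight segment, B = (μ₀I/4πd)(sinθ₁ + sinθ₂), where θ₁, θ₂ are the angles from the perpendicular to each end.
The perpendicular foot is at one end, so the two end-offsets along the wire are 0 and L = 0.087 m.
sinθ₁ = 0/√(0²+0.0172²) = 0.0000; sinθ₂ = 0.087/√(0.087²+0.0172²) = 0.9810.
B = (4π×10⁻⁷ × 1.56) / (4π × 0.0172) × (0.0000 + 0.9810) = 8.90×10⁻⁶ T.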